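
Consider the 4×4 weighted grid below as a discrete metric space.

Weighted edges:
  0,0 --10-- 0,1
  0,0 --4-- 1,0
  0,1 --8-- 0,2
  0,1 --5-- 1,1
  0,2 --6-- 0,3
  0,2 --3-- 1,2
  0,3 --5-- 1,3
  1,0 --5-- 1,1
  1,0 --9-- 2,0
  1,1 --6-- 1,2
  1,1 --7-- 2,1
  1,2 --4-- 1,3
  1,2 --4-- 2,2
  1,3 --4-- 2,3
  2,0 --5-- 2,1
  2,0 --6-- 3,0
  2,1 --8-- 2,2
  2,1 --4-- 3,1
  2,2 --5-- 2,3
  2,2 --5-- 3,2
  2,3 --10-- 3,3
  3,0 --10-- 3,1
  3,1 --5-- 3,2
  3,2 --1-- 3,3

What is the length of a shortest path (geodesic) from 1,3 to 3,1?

Shortest path: 1,3 → 1,2 → 2,2 → 3,2 → 3,1, total weight = 18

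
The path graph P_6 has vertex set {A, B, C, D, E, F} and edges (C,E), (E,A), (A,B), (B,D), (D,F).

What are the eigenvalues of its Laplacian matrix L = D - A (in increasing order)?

The path graph P_n has Laplacian eigenvalues λ_k = 2 − 2cos(kπ/n), k = 0, 1, …, n−1. Here n = 6:
k=0: 2 − 2cos(0) = 0.0; k=1: 2 − 2cos(π/6) = 0.2679; k=2: 2 − 2cos(π/3) = 1.0; k=3: 2 − 2cos(π/2) = 2.0; k=4: 2 − 2cos(2π/3) = 3.0; k=5: 2 − 2cos(5π/6) = 3.7321.
Laplacian eigenvalues (increasing order): [0.0, 0.2679, 1.0, 2.0, 3.0, 3.7321]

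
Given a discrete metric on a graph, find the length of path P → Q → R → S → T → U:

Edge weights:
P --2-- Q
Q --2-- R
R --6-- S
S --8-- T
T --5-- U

Arc length = 2 + 2 + 6 + 8 + 5 = 23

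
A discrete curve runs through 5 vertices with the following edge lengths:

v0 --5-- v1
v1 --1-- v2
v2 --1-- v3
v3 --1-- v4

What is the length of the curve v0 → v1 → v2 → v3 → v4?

Arc length = 5 + 1 + 1 + 1 = 8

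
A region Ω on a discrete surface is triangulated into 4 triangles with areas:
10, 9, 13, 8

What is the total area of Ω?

10 + 9 + 13 + 8 = 40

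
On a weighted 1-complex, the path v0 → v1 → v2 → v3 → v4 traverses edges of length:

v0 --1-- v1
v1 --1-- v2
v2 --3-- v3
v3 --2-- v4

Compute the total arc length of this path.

Arc length = 1 + 1 + 3 + 2 = 7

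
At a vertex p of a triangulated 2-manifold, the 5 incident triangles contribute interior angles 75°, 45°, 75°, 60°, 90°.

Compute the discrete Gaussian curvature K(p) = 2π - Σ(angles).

Sum of angles = 345°. K = 360° - 345° = 15°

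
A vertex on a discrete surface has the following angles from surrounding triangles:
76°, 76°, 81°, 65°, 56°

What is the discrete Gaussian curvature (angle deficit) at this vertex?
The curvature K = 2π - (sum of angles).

Sum of angles = 354°. K = 360° - 354° = 6° = π/30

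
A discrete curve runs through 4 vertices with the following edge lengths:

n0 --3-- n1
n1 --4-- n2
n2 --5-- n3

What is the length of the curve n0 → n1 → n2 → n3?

Arc length = 3 + 4 + 5 = 12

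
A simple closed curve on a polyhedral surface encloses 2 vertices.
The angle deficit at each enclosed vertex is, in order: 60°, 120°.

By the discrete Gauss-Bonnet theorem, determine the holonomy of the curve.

Holonomy = total enclosed curvature = 60° + 120° = 180°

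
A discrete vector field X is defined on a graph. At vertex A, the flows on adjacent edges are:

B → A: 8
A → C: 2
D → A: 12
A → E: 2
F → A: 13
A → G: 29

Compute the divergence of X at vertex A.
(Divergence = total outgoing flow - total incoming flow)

Divergence = sum of outgoing flows = (-8) + 2 + (-12) + 2 + (-13) + 29 = 0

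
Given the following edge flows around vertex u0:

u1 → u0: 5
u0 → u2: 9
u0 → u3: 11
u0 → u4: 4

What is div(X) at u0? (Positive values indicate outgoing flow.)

Divergence = sum of outgoing flows = (-5) + 9 + 11 + 4 = 19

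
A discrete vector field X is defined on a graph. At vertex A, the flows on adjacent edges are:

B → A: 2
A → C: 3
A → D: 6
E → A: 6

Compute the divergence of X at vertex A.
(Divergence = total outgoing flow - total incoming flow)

Divergence = sum of outgoing flows = (-2) + 3 + 6 + (-6) = 1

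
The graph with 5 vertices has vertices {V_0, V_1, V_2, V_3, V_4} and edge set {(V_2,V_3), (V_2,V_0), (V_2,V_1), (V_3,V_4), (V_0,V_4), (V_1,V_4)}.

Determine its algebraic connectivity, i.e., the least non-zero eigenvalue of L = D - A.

Degrees: deg(V_0) = 2, deg(V_1) = 2, deg(V_2) = 3, deg(V_3) = 2, deg(V_4) = 3.
L = D − A with rows/columns ordered (V_0, V_1, V_2, V_3, V_4):
  [ 2,  0, -1,  0, -1]
  [ 0,  2, -1,  0, -1]
  [-1, -1,  3, -1,  0]
  [ 0,  0, -1,  2, -1]
  [-1, -1,  0, -1,  3]
Characteristic polynomial: det(λI − L) = λ(λ − 2)²(λ − 3)(λ − 5).
Roots: λ = 0; (λ − 2) = 0 ⇒ λ = 2 (multiplicity 2); (λ − 3) = 0 ⇒ λ = 3; (λ − 5) = 0 ⇒ λ = 5.
(Check: the roots sum (with multiplicity) to 12, matching trace L = Σdeg = 2·6 = 12.)
Laplacian eigenvalues: [0.0, 2.0, 2.0, 3.0, 5.0]. Algebraic connectivity (smallest non-zero eigenvalue) = 2.0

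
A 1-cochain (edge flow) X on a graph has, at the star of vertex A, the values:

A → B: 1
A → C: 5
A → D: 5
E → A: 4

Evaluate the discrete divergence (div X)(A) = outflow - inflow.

Divergence = sum of outgoing flows = 1 + 5 + 5 + (-4) = 7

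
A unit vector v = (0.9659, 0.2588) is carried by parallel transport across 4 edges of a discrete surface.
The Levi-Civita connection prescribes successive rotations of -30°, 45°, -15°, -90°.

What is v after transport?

Total rotation: (-30°) + 45° + (-15°) + (-90°) = -90°. Final vector: (0.2588, -0.9659)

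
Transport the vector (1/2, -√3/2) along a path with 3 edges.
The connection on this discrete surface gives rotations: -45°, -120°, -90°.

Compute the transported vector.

Total rotation: (-45°) + (-120°) + (-90°) = -255° ≡ 105° (mod 360°). Final vector: (0.7071, 0.7071)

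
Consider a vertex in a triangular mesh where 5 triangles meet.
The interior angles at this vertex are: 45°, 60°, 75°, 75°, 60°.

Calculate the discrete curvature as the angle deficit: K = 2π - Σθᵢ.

Sum of angles = 315°. K = 360° - 315° = 45° = π/4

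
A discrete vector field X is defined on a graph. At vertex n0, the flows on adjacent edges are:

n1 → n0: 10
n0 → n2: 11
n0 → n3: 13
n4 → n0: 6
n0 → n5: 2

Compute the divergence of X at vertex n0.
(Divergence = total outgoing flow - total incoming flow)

Divergence = sum of outgoing flows = (-10) + 11 + 13 + (-6) + 2 = 10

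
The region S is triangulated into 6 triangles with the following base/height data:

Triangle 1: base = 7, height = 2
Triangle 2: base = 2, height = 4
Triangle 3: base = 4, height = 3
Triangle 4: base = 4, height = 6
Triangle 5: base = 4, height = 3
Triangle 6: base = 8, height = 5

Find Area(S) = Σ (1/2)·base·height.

(1/2)×7×2 + (1/2)×2×4 + (1/2)×4×3 + (1/2)×4×6 + (1/2)×4×3 + (1/2)×8×5 = 55.0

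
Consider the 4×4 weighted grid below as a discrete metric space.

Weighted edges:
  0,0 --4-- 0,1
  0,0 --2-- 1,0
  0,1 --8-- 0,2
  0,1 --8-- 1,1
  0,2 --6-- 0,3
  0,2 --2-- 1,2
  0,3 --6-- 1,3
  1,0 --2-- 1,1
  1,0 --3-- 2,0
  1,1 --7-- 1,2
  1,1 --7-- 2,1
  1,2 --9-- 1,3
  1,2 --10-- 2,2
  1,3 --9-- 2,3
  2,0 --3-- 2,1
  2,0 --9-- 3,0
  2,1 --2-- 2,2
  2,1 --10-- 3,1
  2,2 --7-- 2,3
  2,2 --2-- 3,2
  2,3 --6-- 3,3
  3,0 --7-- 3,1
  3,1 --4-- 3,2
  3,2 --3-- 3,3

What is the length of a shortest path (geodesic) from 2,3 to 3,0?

Shortest path: 2,3 → 3,3 → 3,2 → 3,1 → 3,0, total weight = 20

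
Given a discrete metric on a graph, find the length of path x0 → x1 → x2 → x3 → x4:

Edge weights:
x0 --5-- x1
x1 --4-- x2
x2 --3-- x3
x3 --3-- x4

Arc length = 5 + 4 + 3 + 3 = 15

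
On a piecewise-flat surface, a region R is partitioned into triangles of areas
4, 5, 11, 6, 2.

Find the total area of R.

4 + 5 + 11 + 6 + 2 = 28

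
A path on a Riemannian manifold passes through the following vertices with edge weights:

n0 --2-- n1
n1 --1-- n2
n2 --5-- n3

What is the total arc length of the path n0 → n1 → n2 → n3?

Arc length = 2 + 1 + 5 = 8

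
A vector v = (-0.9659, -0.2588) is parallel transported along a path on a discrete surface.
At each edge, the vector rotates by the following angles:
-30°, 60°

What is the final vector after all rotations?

Total rotation: (-30°) + 60° = 30°. Final vector: (-0.7071, -0.7071)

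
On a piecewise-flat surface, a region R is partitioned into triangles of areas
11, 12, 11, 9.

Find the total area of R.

11 + 12 + 11 + 9 = 43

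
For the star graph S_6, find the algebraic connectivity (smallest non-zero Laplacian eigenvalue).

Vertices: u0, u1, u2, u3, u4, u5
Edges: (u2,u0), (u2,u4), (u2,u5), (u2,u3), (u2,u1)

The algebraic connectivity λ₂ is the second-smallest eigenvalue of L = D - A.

The star S_6 is the complete bipartite graph K_{1,5} (one hub of degree 5, 5 leaves of degree 1). The Laplacian spectrum of K_{p,q} is 0, p (multiplicity q−1), q (multiplicity p−1), p+q. With p = 1, q = 5: 0 once, 1 with multiplicity 4, and 6 once. (Check: trace L = sum of degrees = 10 = 4·1 + 6.)
Laplacian eigenvalues: [0.0, 1.0, 1.0, 1.0, 1.0, 6.0]. Algebraic connectivity (smallest non-zero eigenvalue) = 1.0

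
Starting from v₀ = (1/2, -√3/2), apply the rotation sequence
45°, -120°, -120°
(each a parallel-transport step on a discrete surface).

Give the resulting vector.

Total rotation: 45° + (-120°) + (-120°) = -195° ≡ 165° (mod 360°). Final vector: (-0.2588, 0.9659)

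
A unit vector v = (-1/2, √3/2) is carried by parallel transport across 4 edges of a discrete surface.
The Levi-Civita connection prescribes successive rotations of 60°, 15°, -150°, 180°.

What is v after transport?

Total rotation: 60° + 15° + (-150°) + 180° = 105°. Final vector: (-0.7071, -0.7071)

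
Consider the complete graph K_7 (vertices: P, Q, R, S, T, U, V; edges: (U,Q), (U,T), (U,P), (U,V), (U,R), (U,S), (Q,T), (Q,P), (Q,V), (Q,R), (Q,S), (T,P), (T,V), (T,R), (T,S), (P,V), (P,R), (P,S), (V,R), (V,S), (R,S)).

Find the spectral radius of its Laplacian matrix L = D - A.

For the complete graph K_n, L = nI − J (J = all-ones matrix). J has eigenvalues n (once, eigenvector 𝟙) and 0 (multiplicity n−1), so L has eigenvalues 0 (once) and n (multiplicity n−1). Here n = 7: eigenvalue 0 once and 7 with multiplicity 6.
Laplacian eigenvalues: [0.0, 7.0, 7.0, 7.0, 7.0, 7.0, 7.0]. Largest eigenvalue (spectral radius) = 7.0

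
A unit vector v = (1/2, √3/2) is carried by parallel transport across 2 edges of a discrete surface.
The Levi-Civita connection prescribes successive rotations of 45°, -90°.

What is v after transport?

Total rotation: 45° + (-90°) = -45°. Final vector: (0.9659, 0.2588)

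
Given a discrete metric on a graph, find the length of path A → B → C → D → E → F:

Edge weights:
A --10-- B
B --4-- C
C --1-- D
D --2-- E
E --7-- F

Arc length = 10 + 4 + 1 + 2 + 7 = 24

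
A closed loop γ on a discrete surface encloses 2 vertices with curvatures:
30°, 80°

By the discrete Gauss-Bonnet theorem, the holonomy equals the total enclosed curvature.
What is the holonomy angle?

Holonomy = total enclosed curvature = 30° + 80° = 110°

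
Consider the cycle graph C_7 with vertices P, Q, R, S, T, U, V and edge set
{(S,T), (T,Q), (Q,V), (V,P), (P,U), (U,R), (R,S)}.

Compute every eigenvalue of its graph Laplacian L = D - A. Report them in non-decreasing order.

The cycle graph C_n has Laplacian eigenvalues λ_k = 2 − 2cos(2πk/n), k = 0, 1, …, n−1. Here n = 7:
k=0: 2 − 2cos(0) = 0.0; k=1: 2 − 2cos(2π/7) = 0.753; k=2: 2 − 2cos(4π/7) = 2.445; k=3: 2 − 2cos(6π/7) = 3.8019; k=4: 2 − 2cos(8π/7) = 3.8019; k=5: 2 − 2cos(10π/7) = 2.445; k=6: 2 − 2cos(12π/7) = 0.753.
Laplacian eigenvalues (increasing order): [0.0, 0.753, 0.753, 2.445, 2.445, 3.8019, 3.8019]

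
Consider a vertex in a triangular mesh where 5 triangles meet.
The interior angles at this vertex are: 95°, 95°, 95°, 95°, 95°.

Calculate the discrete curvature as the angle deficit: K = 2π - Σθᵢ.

Sum of angles = 475°. K = 360° - 475° = -115° = -23π/36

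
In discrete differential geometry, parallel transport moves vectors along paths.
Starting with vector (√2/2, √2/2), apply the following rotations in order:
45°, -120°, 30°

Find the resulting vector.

Total rotation: 45° + (-120°) + 30° = -45°. Final vector: (1, 0)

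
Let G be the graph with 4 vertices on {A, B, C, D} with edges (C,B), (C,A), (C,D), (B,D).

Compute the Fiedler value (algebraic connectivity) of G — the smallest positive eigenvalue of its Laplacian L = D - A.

Degrees: deg(A) = 1, deg(B) = 2, deg(C) = 3, deg(D) = 2.
L = D − A with rows/columns ordered (A, B, C, D):
  [ 1,  0, -1,  0]
  [ 0,  2, -1, -1]
  [-1, -1,  3, -1]
  [ 0, -1, -1,  2]
Characteristic polynomial: det(λI − L) = λ(λ − 1)(λ − 3)(λ − 4).
Roots: λ = 0; (λ − 1) = 0 ⇒ λ = 1; (λ − 3) = 0 ⇒ λ = 3; (λ − 4) = 0 ⇒ λ = 4.
(Check: the roots sum (with multiplicity) to 8, matching trace L = Σdeg = 2·4 = 8.)
Laplacian eigenvalues: [0.0, 1.0, 3.0, 4.0]. Algebraic connectivity (smallest non-zero eigenvalue) = 1.0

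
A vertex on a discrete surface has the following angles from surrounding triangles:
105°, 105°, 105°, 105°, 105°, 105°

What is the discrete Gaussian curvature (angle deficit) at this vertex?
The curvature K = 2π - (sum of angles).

Sum of angles = 630°. K = 360° - 630° = -270° = -3π/2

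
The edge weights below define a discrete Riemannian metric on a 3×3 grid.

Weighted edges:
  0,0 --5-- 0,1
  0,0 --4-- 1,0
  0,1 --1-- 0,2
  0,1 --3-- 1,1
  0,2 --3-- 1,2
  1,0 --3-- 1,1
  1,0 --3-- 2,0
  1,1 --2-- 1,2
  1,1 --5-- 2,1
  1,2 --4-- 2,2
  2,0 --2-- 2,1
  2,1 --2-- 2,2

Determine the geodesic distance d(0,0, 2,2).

Shortest path: 0,0 → 1,0 → 2,0 → 2,1 → 2,2, total weight = 11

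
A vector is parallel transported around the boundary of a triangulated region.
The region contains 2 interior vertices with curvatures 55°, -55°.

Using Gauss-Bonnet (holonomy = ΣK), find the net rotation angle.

Holonomy = total enclosed curvature = 55° + (-55°) = 0°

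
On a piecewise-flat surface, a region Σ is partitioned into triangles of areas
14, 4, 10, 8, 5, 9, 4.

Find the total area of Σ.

14 + 4 + 10 + 8 + 5 + 9 + 4 = 54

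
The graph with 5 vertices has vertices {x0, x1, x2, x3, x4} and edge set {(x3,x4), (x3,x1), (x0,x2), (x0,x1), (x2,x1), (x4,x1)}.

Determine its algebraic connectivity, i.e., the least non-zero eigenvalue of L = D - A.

Degrees: deg(x0) = 2, deg(x1) = 4, deg(x2) = 2, deg(x3) = 2, deg(x4) = 2.
L = D − A with rows/columns ordered (x0, x1, x2, x3, x4):
  [ 2, -1, -1,  0,  0]
  [-1,  4, -1, -1, -1]
  [-1, -1,  2,  0,  0]
  [ 0, -1,  0,  2, -1]
  [ 0, -1,  0, -1,  2]
Characteristic polynomial: det(λI − L) = λ(λ − 1)(λ − 3)²(λ − 5).
Roots: λ = 0; (λ − 1) = 0 ⇒ λ = 1; (λ − 3) = 0 ⇒ λ = 3 (multiplicity 2); (λ − 5) = 0 ⇒ λ = 5.
(Check: the roots sum (with multiplicity) to 12, matching trace L = Σdeg = 2·6 = 12.)
Laplacian eigenvalues: [0.0, 1.0, 3.0, 3.0, 5.0]. Algebraic connectivity (smallest non-zero eigenvalue) = 1.0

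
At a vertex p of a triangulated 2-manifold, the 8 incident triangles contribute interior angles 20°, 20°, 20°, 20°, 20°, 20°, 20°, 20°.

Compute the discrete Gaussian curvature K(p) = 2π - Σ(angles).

Sum of angles = 160°. K = 360° - 160° = 200° = 10π/9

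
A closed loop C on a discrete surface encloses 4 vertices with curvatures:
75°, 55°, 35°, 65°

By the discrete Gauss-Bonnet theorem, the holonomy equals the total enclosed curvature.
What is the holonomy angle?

Holonomy = total enclosed curvature = 75° + 55° + 35° + 65° = 230°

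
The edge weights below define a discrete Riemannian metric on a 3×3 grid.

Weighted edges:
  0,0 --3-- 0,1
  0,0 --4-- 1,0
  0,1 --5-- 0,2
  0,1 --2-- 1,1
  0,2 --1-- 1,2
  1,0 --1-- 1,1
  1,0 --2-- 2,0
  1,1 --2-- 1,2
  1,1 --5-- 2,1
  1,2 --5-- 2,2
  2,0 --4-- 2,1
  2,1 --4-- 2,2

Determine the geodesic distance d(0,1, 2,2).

Shortest path: 0,1 → 1,1 → 1,2 → 2,2, total weight = 9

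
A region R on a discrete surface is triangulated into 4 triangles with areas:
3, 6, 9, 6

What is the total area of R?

3 + 6 + 9 + 6 = 24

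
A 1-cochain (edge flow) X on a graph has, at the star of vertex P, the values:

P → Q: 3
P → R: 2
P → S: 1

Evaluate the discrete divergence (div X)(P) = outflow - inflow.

Divergence = sum of outgoing flows = 3 + 2 + 1 = 6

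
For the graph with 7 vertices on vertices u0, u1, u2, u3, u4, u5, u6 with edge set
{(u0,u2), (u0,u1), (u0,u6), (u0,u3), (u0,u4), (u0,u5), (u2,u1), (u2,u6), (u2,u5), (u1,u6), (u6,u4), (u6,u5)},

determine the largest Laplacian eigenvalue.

Degrees: deg(u0) = 6, deg(u1) = 3, deg(u2) = 4, deg(u3) = 1, deg(u4) = 2, deg(u5) = 3, deg(u6) = 5.
L = D − A with rows/columns ordered (u0, u1, u2, u3, u4, u5, u6):
  [ 6, -1, -1, -1, -1, -1, -1]
  [-1,  3, -1,  0,  0,  0, -1]
  [-1, -1,  4,  0,  0, -1, -1]
  [-1,  0,  0,  1,  0,  0,  0]
  [-1,  0,  0,  0,  2,  0, -1]
  [-1,  0, -1,  0,  0,  3, -1]
  [-1, -1, -1,  0, -1, -1,  5]
Characteristic polynomial: det(λI − L) = λ(λ − 1)(λ − 2)(λ − 3)(λ − 5)(λ − 6)(λ − 7).
Roots: λ = 0; (λ − 1) = 0 ⇒ λ = 1; (λ − 2) = 0 ⇒ λ = 2; (λ − 3) = 0 ⇒ λ = 3; (λ − 5) = 0 ⇒ λ = 5; (λ − 6) = 0 ⇒ λ = 6; (λ − 7) = 0 ⇒ λ = 7.
(Check: the roots sum (with multiplicity) to 24, matching trace L = Σdeg = 2·12 = 24.)
Laplacian eigenvalues: [0.0, 1.0, 2.0, 3.0, 5.0, 6.0, 7.0]. Largest eigenvalue (spectral radius) = 7.0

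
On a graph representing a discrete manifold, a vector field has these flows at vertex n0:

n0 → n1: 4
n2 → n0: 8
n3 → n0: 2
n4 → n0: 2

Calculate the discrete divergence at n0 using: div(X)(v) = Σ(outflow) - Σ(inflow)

Divergence = sum of outgoing flows = 4 + (-8) + (-2) + (-2) = -8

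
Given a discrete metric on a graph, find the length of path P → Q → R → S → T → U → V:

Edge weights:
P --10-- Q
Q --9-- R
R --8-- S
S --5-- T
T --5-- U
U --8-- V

Arc length = 10 + 9 + 8 + 5 + 5 + 8 = 45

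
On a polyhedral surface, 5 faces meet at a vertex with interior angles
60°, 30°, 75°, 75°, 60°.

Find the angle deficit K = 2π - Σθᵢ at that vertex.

Sum of angles = 300°. K = 360° - 300° = 60° = π/3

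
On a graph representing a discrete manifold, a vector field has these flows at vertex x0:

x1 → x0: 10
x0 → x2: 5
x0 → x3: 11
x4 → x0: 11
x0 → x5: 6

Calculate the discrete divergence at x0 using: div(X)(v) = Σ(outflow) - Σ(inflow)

Divergence = sum of outgoing flows = (-10) + 5 + 11 + (-11) + 6 = 1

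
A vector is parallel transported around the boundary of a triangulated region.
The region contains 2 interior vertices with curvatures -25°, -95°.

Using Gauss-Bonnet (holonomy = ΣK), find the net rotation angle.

Holonomy = total enclosed curvature = (-25°) + (-95°) = -120°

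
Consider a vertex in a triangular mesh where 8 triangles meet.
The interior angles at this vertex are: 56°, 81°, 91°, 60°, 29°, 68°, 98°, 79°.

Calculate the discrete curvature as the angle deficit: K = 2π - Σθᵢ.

Sum of angles = 562°. K = 360° - 562° = -202° = -101π/90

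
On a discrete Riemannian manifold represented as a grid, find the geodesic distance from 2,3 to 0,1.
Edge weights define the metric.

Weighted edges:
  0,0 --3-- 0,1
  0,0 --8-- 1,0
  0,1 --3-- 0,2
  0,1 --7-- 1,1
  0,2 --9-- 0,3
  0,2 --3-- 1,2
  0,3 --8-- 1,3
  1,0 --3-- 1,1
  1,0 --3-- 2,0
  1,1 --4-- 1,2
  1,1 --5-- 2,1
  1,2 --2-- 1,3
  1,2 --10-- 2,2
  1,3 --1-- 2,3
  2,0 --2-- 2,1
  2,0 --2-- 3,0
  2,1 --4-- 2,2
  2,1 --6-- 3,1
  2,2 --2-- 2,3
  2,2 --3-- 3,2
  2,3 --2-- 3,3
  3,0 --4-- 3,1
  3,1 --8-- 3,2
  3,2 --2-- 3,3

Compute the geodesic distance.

Shortest path: 2,3 → 1,3 → 1,2 → 0,2 → 0,1, total weight = 9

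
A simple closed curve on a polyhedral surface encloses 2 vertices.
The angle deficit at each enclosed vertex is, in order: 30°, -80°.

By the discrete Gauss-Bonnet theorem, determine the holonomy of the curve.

Holonomy = total enclosed curvature = 30° + (-80°) = -50°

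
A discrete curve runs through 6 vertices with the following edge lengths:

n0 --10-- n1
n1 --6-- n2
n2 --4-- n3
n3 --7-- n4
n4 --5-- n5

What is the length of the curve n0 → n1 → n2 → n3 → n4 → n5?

Arc length = 10 + 6 + 4 + 7 + 5 = 32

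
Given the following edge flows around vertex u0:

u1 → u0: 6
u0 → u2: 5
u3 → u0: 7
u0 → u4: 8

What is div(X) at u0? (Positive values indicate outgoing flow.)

Divergence = sum of outgoing flows = (-6) + 5 + (-7) + 8 = 0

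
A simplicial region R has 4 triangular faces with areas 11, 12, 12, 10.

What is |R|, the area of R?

11 + 12 + 12 + 10 = 45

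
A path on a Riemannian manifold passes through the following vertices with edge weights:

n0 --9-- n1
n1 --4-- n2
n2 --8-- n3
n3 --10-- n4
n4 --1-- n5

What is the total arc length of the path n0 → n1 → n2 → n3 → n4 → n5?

Arc length = 9 + 4 + 8 + 10 + 1 = 32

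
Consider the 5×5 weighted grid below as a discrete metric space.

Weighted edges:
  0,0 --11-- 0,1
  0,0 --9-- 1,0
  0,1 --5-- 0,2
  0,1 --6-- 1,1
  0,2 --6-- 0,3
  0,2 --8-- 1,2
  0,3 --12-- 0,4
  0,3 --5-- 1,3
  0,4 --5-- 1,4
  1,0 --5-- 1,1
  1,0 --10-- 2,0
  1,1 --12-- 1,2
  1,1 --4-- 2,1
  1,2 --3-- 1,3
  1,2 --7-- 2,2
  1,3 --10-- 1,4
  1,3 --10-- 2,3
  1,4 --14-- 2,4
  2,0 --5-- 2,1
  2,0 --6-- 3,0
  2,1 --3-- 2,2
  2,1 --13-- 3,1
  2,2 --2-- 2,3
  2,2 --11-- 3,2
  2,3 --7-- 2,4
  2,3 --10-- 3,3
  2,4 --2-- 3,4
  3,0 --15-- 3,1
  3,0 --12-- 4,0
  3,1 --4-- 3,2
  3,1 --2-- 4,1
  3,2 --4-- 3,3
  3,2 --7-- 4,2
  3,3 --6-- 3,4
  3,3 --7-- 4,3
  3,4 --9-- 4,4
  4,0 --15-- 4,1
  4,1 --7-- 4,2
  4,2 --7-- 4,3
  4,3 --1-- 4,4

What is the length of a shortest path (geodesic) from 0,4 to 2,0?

Shortest path: 0,4 → 1,4 → 1,3 → 1,2 → 2,2 → 2,1 → 2,0, total weight = 33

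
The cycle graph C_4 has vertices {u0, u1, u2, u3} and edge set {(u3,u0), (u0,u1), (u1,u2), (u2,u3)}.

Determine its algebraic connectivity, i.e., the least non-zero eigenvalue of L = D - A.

The cycle graph C_n has Laplacian eigenvalues λ_k = 2 − 2cos(2πk/n), k = 0, 1, …, n−1. Here n = 4:
k=0: 2 − 2cos(0) = 0.0; k=1: 2 − 2cos(π/2) = 2.0; k=2: 2 − 2cos(π) = 4.0; k=3: 2 − 2cos(3π/2) = 2.0.
Laplacian eigenvalues: [0.0, 2.0, 2.0, 4.0]. Algebraic connectivity (smallest non-zero eigenvalue) = 2.0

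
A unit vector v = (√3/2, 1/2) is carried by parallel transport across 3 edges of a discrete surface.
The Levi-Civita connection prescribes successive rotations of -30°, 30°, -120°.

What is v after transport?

Total rotation: (-30°) + 30° + (-120°) = -120°. Final vector: (0, -1)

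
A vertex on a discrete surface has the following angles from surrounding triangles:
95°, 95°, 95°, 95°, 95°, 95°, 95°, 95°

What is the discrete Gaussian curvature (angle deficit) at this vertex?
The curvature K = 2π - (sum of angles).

Sum of angles = 760°. K = 360° - 760° = -400°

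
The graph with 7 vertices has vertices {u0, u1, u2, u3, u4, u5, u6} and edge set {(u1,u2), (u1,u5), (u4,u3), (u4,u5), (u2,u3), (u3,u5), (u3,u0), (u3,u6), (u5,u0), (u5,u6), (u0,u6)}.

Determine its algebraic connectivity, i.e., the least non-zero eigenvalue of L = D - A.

Degrees: deg(u0) = 3, deg(u1) = 2, deg(u2) = 2, deg(u3) = 5, deg(u4) = 2, deg(u5) = 5, deg(u6) = 3.
L = D − A with rows/columns ordered (u0, u1, u2, u3, u4, u5, u6):
  [ 3,  0,  0, -1,  0, -1, -1]
  [ 0,  2, -1,  0,  0, -1,  0]
  [ 0, -1,  2, -1,  0,  0,  0]
  [-1,  0, -1,  5, -1, -1, -1]
  [ 0,  0,  0, -1,  2, -1,  0]
  [-1, -1,  0, -1, -1,  5, -1]
  [-1,  0,  0, -1,  0, -1,  3]
Characteristic polynomial: det(λI − L) = λ(λ² − 7λ + 7)(λ − 2)(λ² − 9λ + 17)(λ − 4).
Roots: λ = 0; (λ² − 7λ + 7) = 0 ⇒ λ = (7 ± √21)/2 ≈ 1.2087, 5.7913; (λ − 2) = 0 ⇒ λ = 2; (λ² − 9λ + 17) = 0 ⇒ λ = (9 ± √13)/2 ≈ 2.6972, 6.3028; (λ − 4) = 0 ⇒ λ = 4.
(Check: the roots sum (with multiplicity) to 22, matching trace L = Σdeg = 2·11 = 22.)
Laplacian eigenvalues: [0.0, 1.2087, 2.0, 2.6972, 4.0, 5.7913, 6.3028]. Algebraic connectivity (smallest non-zero eigenvalue) = 1.2087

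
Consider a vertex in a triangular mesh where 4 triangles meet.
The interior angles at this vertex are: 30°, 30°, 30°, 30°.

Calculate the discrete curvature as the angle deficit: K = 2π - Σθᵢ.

Sum of angles = 120°. K = 360° - 120° = 240° = 4π/3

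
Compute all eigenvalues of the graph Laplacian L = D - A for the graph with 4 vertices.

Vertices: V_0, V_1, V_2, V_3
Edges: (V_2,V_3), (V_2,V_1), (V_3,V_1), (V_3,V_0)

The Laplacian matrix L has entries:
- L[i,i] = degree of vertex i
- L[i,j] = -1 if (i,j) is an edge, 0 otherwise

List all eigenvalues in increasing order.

Degrees: deg(V_0) = 1, deg(V_1) = 2, deg(V_2) = 2, deg(V_3) = 3.
L = D − A with rows/columns ordered (V_0, V_1, V_2, V_3):
  [ 1,  0,  0, -1]
  [ 0,  2, -1, -1]
  [ 0, -1,  2, -1]
  [-1, -1, -1,  3]
Characteristic polynomial: det(λI − L) = λ(λ − 1)(λ − 3)(λ − 4).
Roots: λ = 0; (λ − 1) = 0 ⇒ λ = 1; (λ − 3) = 0 ⇒ λ = 3; (λ − 4) = 0 ⇒ λ = 4.
(Check: the roots sum (with multiplicity) to 8, matching trace L = Σdeg = 2·4 = 8.)
Laplacian eigenvalues (increasing order): [0.0, 1.0, 3.0, 4.0]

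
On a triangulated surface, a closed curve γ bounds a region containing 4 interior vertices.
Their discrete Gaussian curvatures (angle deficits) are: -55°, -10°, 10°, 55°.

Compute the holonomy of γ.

Holonomy = total enclosed curvature = (-55°) + (-10°) + 10° + 55° = 0°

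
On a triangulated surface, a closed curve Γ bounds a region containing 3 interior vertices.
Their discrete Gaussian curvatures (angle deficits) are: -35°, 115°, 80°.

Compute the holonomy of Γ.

Holonomy = total enclosed curvature = (-35°) + 115° + 80° = 160°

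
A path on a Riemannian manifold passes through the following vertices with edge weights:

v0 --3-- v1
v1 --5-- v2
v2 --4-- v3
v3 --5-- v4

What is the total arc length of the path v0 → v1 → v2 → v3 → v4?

Arc length = 3 + 5 + 4 + 5 = 17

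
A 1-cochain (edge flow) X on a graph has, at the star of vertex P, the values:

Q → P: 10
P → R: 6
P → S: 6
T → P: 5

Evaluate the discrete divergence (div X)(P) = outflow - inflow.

Divergence = sum of outgoing flows = (-10) + 6 + 6 + (-5) = -3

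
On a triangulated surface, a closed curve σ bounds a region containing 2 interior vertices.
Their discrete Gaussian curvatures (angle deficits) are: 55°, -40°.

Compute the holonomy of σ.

Holonomy = total enclosed curvature = 55° + (-40°) = 15°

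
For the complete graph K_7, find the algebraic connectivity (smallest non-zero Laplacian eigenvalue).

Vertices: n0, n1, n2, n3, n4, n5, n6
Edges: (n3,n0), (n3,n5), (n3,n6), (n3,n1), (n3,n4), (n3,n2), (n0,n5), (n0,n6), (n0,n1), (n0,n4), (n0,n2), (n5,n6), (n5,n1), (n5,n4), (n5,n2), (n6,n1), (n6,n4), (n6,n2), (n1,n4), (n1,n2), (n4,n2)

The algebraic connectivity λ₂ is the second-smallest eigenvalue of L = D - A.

For the complete graph K_n, L = nI − J (J = all-ones matrix). J has eigenvalues n (once, eigenvector 𝟙) and 0 (multiplicity n−1), so L has eigenvalues 0 (once) and n (multiplicity n−1). Here n = 7: eigenvalue 0 once and 7 with multiplicity 6.
Laplacian eigenvalues: [0.0, 7.0, 7.0, 7.0, 7.0, 7.0, 7.0]. Algebraic connectivity (smallest non-zero eigenvalue) = 7.0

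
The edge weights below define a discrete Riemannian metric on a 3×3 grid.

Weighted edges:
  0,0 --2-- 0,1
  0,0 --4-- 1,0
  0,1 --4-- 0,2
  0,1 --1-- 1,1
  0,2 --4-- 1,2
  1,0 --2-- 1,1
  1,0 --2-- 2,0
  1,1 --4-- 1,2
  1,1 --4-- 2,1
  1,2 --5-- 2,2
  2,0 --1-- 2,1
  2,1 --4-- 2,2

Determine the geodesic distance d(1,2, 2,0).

Shortest path: 1,2 → 1,1 → 1,0 → 2,0, total weight = 8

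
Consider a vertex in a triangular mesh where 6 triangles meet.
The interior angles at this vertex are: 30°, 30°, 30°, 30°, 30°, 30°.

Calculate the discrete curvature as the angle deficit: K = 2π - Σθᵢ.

Sum of angles = 180°. K = 360° - 180° = 180°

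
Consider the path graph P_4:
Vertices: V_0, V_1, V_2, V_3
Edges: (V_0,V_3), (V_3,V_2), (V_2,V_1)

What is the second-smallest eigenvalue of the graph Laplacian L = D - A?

The path graph P_n has Laplacian eigenvalues λ_k = 2 − 2cos(kπ/n), k = 0, 1, …, n−1. Here n = 4:
k=0: 2 − 2cos(0) = 0.0; k=1: 2 − 2cos(π/4) = 0.5858; k=2: 2 − 2cos(π/2) = 2.0; k=3: 2 − 2cos(3π/4) = 3.4142.
Laplacian eigenvalues: [0.0, 0.5858, 2.0, 3.4142]. Algebraic connectivity (smallest non-zero eigenvalue) = 0.5858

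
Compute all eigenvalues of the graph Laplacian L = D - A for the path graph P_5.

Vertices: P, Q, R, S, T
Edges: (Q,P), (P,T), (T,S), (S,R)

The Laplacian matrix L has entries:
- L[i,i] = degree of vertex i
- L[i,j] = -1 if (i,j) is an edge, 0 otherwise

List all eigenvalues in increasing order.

The path graph P_n has Laplacian eigenvalues λ_k = 2 − 2cos(kπ/n), k = 0, 1, …, n−1. Here n = 5:
k=0: 2 − 2cos(0) = 0.0; k=1: 2 − 2cos(π/5) = 0.382; k=2: 2 − 2cos(2π/5) = 1.382; k=3: 2 − 2cos(3π/5) = 2.618; k=4: 2 − 2cos(4π/5) = 3.618.
Laplacian eigenvalues (increasing order): [0.0, 0.382, 1.382, 2.618, 3.618]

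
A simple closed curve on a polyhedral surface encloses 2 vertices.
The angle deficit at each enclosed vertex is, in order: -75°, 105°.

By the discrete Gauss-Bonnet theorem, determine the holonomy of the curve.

Holonomy = total enclosed curvature = (-75°) + 105° = 30°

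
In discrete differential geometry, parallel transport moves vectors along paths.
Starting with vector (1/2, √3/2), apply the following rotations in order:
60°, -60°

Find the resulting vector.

Total rotation: 60° + (-60°) = 0°. Final vector: (0.5000, 0.8660)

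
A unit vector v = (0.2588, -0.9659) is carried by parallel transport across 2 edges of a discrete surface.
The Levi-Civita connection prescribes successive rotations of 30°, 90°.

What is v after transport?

Total rotation: 30° + 90° = 120°. Final vector: (0.7071, 0.7071)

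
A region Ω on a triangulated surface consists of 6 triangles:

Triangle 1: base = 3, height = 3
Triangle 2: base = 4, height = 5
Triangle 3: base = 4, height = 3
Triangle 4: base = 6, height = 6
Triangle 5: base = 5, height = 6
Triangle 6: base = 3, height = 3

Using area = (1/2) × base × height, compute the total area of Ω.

(1/2)×3×3 + (1/2)×4×5 + (1/2)×4×3 + (1/2)×6×6 + (1/2)×5×6 + (1/2)×3×3 = 58.0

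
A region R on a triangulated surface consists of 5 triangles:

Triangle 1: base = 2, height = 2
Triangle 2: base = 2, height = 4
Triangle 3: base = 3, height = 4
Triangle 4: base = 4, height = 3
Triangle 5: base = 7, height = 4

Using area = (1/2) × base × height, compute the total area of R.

(1/2)×2×2 + (1/2)×2×4 + (1/2)×3×4 + (1/2)×4×3 + (1/2)×7×4 = 32.0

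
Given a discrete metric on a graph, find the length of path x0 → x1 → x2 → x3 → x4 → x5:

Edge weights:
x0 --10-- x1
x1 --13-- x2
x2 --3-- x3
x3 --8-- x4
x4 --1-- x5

Arc length = 10 + 13 + 3 + 8 + 1 = 35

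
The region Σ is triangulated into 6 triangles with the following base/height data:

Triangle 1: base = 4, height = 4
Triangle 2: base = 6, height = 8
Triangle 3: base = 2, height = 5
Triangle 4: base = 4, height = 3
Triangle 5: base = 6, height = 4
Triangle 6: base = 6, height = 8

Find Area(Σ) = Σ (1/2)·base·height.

(1/2)×4×4 + (1/2)×6×8 + (1/2)×2×5 + (1/2)×4×3 + (1/2)×6×4 + (1/2)×6×8 = 79.0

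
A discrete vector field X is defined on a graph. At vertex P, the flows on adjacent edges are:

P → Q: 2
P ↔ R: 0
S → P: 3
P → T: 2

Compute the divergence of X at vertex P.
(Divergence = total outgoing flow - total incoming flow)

Divergence = sum of outgoing flows = 2 + 0 + (-3) + 2 = 1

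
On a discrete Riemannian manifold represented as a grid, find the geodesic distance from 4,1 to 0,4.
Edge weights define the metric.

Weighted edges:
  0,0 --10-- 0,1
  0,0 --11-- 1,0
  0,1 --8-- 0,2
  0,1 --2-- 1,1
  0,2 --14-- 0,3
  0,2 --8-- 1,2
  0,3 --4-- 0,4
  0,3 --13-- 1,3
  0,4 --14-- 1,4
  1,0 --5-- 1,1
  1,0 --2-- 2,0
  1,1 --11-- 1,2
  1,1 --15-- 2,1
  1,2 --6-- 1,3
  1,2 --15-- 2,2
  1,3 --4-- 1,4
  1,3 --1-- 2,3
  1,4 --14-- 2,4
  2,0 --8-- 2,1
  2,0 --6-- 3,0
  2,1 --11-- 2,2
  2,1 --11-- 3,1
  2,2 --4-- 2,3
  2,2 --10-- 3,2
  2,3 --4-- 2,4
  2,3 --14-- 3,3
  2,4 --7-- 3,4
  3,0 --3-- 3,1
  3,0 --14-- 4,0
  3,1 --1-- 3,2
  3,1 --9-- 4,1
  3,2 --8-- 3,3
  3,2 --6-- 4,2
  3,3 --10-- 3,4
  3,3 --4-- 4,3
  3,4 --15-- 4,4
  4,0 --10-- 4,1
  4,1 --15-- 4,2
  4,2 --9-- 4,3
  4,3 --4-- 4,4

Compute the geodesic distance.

Shortest path: 4,1 → 3,1 → 3,2 → 2,2 → 2,3 → 1,3 → 0,3 → 0,4, total weight = 42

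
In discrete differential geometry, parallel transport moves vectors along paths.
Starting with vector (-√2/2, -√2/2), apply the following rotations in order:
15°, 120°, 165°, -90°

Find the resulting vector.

Total rotation: 15° + 120° + 165° + (-90°) = 210° ≡ -150° (mod 360°). Final vector: (0.2588, 0.9659)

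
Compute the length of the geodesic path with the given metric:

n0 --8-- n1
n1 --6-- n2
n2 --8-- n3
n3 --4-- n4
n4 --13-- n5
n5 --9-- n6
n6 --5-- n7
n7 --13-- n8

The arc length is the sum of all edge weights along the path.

Arc length = 8 + 6 + 8 + 4 + 13 + 9 + 5 + 13 = 66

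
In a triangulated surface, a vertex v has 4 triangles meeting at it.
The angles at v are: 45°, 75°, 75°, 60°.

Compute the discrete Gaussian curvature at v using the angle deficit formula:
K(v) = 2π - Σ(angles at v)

Sum of angles = 255°. K = 360° - 255° = 105°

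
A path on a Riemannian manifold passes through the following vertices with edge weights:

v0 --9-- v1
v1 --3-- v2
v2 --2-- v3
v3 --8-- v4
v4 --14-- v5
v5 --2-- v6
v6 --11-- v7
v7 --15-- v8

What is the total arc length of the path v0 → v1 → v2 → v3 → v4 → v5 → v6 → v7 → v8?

Arc length = 9 + 3 + 2 + 8 + 14 + 2 + 11 + 15 = 64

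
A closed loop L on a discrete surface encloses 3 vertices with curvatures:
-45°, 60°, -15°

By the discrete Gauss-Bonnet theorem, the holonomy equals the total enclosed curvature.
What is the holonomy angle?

Holonomy = total enclosed curvature = (-45°) + 60° + (-15°) = 0°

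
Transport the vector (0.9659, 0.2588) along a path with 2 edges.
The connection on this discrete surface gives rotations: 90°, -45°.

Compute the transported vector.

Total rotation: 90° + (-45°) = 45°. Final vector: (0.5000, 0.8660)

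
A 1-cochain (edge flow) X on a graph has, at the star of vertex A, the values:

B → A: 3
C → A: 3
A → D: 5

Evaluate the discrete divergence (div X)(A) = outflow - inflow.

Divergence = sum of outgoing flows = (-3) + (-3) + 5 = -1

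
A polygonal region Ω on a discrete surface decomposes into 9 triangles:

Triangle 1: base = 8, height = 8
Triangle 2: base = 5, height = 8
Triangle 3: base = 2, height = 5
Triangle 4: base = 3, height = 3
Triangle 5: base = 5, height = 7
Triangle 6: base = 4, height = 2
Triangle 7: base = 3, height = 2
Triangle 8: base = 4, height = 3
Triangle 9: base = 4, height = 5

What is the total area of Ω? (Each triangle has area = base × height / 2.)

(1/2)×8×8 + (1/2)×5×8 + (1/2)×2×5 + (1/2)×3×3 + (1/2)×5×7 + (1/2)×4×2 + (1/2)×3×2 + (1/2)×4×3 + (1/2)×4×5 = 102.0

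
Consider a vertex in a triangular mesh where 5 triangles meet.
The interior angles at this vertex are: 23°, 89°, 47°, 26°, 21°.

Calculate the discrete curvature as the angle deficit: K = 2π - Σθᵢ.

Sum of angles = 206°. K = 360° - 206° = 154° = 77π/90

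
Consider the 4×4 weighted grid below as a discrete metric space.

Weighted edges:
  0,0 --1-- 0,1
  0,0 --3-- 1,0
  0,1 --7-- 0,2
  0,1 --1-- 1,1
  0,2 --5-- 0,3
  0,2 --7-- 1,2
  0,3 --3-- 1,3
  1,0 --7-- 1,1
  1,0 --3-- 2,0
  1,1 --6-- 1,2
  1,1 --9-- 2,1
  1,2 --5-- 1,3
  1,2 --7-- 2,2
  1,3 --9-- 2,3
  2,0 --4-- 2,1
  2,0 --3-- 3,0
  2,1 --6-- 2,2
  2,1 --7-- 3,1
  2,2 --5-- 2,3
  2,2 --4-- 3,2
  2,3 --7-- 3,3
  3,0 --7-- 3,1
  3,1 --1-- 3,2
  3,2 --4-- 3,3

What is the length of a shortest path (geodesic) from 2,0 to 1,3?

Shortest path: 2,0 → 1,0 → 0,0 → 0,1 → 1,1 → 1,2 → 1,3, total weight = 19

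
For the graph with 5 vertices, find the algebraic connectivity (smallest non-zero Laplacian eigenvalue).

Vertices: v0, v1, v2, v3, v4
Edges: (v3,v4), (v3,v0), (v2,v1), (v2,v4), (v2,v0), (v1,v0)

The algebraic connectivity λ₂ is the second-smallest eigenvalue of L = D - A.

Degrees: deg(v0) = 3, deg(v1) = 2, deg(v2) = 3, deg(v3) = 2, deg(v4) = 2.
L = D − A with rows/columns ordered (v0, v1, v2, v3, v4):
  [ 3, -1, -1, -1,  0]
  [-1,  2, -1,  0,  0]
  [-1, -1,  3,  0, -1]
  [-1,  0,  0,  2, -1]
  [ 0,  0, -1, -1,  2]
Characteristic polynomial: det(λI − L) = λ(λ² − 5λ + 5)(λ² − 7λ + 11).
Roots: λ = 0; (λ² − 5λ + 5) = 0 ⇒ λ = (5 ± √5)/2 ≈ 1.382, 3.618; (λ² − 7λ + 11) = 0 ⇒ λ = (7 ± √5)/2 ≈ 2.382, 4.618.
(Check: the roots sum (with multiplicity) to 12, matching trace L = Σdeg = 2·6 = 12.)
Laplacian eigenvalues: [0.0, 1.382, 2.382, 3.618, 4.618]. Algebraic connectivity (smallest non-zero eigenvalue) = 1.382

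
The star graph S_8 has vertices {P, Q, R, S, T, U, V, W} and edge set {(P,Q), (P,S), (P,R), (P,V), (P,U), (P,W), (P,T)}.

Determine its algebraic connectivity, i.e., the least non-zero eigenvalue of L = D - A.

The star S_8 is the complete bipartite graph K_{1,7} (one hub of degree 7, 7 leaves of degree 1). The Laplacian spectrum of K_{p,q} is 0, p (multiplicity q−1), q (multiplicity p−1), p+q. With p = 1, q = 7: 0 once, 1 with multiplicity 6, and 8 once. (Check: trace L = sum of degrees = 14 = 6·1 + 8.)
Laplacian eigenvalues: [0.0, 1.0, 1.0, 1.0, 1.0, 1.0, 1.0, 8.0]. Algebraic connectivity (smallest non-zero eigenvalue) = 1.0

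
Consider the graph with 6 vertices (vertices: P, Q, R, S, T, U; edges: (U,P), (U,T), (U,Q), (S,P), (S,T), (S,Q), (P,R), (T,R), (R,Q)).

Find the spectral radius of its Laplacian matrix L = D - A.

Degrees: deg(P) = 3, deg(Q) = 3, deg(R) = 3, deg(S) = 3, deg(T) = 3, deg(U) = 3.
L = D − A with rows/columns ordered (P, Q, R, S, T, U):
  [ 3,  0, -1, -1,  0, -1]
  [ 0,  3, -1, -1,  0, -1]
  [-1, -1,  3,  0, -1,  0]
  [-1, -1,  0,  3, -1,  0]
  [ 0,  0, -1, -1,  3, -1]
  [-1, -1,  0,  0, -1,  3]
Characteristic polynomial: det(λI − L) = λ(λ − 3)⁴(λ − 6).
Roots: λ = 0; (λ − 3) = 0 ⇒ λ = 3 (multiplicity 4); (λ − 6) = 0 ⇒ λ = 6.
(Check: the roots sum (with multiplicity) to 18, matching trace L = Σdeg = 2·9 = 18.)
Laplacian eigenvalues: [0.0, 3.0, 3.0, 3.0, 3.0, 6.0]. Largest eigenvalue (spectral radius) = 6.0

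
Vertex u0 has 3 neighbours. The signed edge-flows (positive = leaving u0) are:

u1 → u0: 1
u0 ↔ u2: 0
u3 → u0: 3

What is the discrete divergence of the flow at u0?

Divergence = sum of outgoing flows = (-1) + 0 + (-3) = -4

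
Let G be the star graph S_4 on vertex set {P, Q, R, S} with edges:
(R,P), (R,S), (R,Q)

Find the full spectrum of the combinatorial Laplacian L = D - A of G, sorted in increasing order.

The star S_4 is the complete bipartite graph K_{1,3} (one hub of degree 3, 3 leaves of degree 1). The Laplacian spectrum of K_{p,q} is 0, p (multiplicity q−1), q (multiplicity p−1), p+q. With p = 1, q = 3: 0 once, 1 with multiplicity 2, and 4 once. (Check: trace L = sum of degrees = 6 = 2·1 + 4.)
Laplacian eigenvalues (increasing order): [0.0, 1.0, 1.0, 4.0]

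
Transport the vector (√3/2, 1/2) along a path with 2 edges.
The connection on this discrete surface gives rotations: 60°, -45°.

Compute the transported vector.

Total rotation: 60° + (-45°) = 15°. Final vector: (0.7071, 0.7071)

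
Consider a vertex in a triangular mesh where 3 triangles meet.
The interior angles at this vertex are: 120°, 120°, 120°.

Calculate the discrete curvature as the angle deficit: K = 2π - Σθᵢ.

Sum of angles = 360°. K = 360° - 360° = 0°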